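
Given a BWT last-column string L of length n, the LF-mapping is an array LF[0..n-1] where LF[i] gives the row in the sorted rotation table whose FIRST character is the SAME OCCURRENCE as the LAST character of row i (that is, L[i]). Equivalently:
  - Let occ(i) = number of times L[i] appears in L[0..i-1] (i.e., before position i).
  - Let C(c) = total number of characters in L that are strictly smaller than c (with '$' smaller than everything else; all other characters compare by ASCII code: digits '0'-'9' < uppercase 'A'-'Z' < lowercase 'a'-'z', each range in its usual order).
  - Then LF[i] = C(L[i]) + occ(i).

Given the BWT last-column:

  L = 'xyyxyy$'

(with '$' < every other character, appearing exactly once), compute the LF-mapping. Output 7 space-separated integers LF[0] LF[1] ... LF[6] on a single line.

Answer: 1 3 4 2 5 6 0

Derivation:
Char counts: '$':1, 'x':2, 'y':4
C (first-col start): C('$')=0, C('x')=1, C('y')=3
L[0]='x': occ=0, LF[0]=C('x')+0=1+0=1
L[1]='y': occ=0, LF[1]=C('y')+0=3+0=3
L[2]='y': occ=1, LF[2]=C('y')+1=3+1=4
L[3]='x': occ=1, LF[3]=C('x')+1=1+1=2
L[4]='y': occ=2, LF[4]=C('y')+2=3+2=5
L[5]='y': occ=3, LF[5]=C('y')+3=3+3=6
L[6]='$': occ=0, LF[6]=C('$')+0=0+0=0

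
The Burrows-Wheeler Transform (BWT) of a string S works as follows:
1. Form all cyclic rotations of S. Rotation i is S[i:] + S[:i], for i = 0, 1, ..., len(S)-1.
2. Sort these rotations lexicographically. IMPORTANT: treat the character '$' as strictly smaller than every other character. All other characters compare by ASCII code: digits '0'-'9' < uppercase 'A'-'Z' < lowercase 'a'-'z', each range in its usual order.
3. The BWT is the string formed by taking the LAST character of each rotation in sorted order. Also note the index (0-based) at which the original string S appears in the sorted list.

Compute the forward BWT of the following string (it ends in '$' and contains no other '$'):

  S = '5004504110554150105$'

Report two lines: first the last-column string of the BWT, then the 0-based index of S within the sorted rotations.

All 20 rotations (rotation i = S[i:]+S[:i]):
  rot[0] = 5004504110554150105$
  rot[1] = 004504110554150105$5
  rot[2] = 04504110554150105$50
  rot[3] = 4504110554150105$500
  rot[4] = 504110554150105$5004
  rot[5] = 04110554150105$50045
  rot[6] = 4110554150105$500450
  rot[7] = 110554150105$5004504
  rot[8] = 10554150105$50045041
  rot[9] = 0554150105$500450411
  rot[10] = 554150105$5004504110
  rot[11] = 54150105$50045041105
  rot[12] = 4150105$500450411055
  rot[13] = 150105$5004504110554
  rot[14] = 50105$50045041105541
  rot[15] = 0105$500450411055415
  rot[16] = 105$5004504110554150
  rot[17] = 05$50045041105541501
  rot[18] = 5$500450411055415010
  rot[19] = $5004504110554150105
Sorted (with $ < everything):
  sorted[0] = $5004504110554150105  (last char: '5')
  sorted[1] = 004504110554150105$5  (last char: '5')
  sorted[2] = 0105$500450411055415  (last char: '5')
  sorted[3] = 04110554150105$50045  (last char: '5')
  sorted[4] = 04504110554150105$50  (last char: '0')
  sorted[5] = 05$50045041105541501  (last char: '1')
  sorted[6] = 0554150105$500450411  (last char: '1')
  sorted[7] = 105$5004504110554150  (last char: '0')
  sorted[8] = 10554150105$50045041  (last char: '1')
  sorted[9] = 110554150105$5004504  (last char: '4')
  sorted[10] = 150105$5004504110554  (last char: '4')
  sorted[11] = 4110554150105$500450  (last char: '0')
  sorted[12] = 4150105$500450411055  (last char: '5')
  sorted[13] = 4504110554150105$500  (last char: '0')
  sorted[14] = 5$500450411055415010  (last char: '0')
  sorted[15] = 5004504110554150105$  (last char: '$')
  sorted[16] = 50105$50045041105541  (last char: '1')
  sorted[17] = 504110554150105$5004  (last char: '4')
  sorted[18] = 54150105$50045041105  (last char: '5')
  sorted[19] = 554150105$5004504110  (last char: '0')
Last column: 555501101440500$1450
Original string S is at sorted index 15

Answer: 555501101440500$1450
15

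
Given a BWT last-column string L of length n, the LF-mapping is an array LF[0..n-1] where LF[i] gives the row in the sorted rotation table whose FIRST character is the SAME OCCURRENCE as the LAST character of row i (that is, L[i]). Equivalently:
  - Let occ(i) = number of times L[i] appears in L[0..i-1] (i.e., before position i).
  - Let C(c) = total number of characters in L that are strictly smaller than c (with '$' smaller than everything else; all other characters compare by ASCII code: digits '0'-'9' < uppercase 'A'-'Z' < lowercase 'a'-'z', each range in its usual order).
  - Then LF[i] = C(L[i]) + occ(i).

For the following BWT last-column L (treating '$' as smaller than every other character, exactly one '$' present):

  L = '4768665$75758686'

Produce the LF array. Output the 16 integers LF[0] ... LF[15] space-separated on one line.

Answer: 1 10 5 13 6 7 2 0 11 3 12 4 14 8 15 9

Derivation:
Char counts: '$':1, '4':1, '5':3, '6':5, '7':3, '8':3
C (first-col start): C('$')=0, C('4')=1, C('5')=2, C('6')=5, C('7')=10, C('8')=13
L[0]='4': occ=0, LF[0]=C('4')+0=1+0=1
L[1]='7': occ=0, LF[1]=C('7')+0=10+0=10
L[2]='6': occ=0, LF[2]=C('6')+0=5+0=5
L[3]='8': occ=0, LF[3]=C('8')+0=13+0=13
L[4]='6': occ=1, LF[4]=C('6')+1=5+1=6
L[5]='6': occ=2, LF[5]=C('6')+2=5+2=7
L[6]='5': occ=0, LF[6]=C('5')+0=2+0=2
L[7]='$': occ=0, LF[7]=C('$')+0=0+0=0
L[8]='7': occ=1, LF[8]=C('7')+1=10+1=11
L[9]='5': occ=1, LF[9]=C('5')+1=2+1=3
L[10]='7': occ=2, LF[10]=C('7')+2=10+2=12
L[11]='5': occ=2, LF[11]=C('5')+2=2+2=4
L[12]='8': occ=1, LF[12]=C('8')+1=13+1=14
L[13]='6': occ=3, LF[13]=C('6')+3=5+3=8
L[14]='8': occ=2, LF[14]=C('8')+2=13+2=15
L[15]='6': occ=4, LF[15]=C('6')+4=5+4=9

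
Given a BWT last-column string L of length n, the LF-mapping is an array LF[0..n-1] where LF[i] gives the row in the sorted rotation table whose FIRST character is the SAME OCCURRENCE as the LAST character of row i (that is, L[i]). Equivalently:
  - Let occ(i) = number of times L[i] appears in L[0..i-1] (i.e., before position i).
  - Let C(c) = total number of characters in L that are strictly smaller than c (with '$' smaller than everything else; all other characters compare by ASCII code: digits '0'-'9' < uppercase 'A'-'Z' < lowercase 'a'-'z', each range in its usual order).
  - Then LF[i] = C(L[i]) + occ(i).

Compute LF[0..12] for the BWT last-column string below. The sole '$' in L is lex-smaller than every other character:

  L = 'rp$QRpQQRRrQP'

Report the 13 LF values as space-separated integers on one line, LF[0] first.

Char counts: '$':1, 'P':1, 'Q':4, 'R':3, 'p':2, 'r':2
C (first-col start): C('$')=0, C('P')=1, C('Q')=2, C('R')=6, C('p')=9, C('r')=11
L[0]='r': occ=0, LF[0]=C('r')+0=11+0=11
L[1]='p': occ=0, LF[1]=C('p')+0=9+0=9
L[2]='$': occ=0, LF[2]=C('$')+0=0+0=0
L[3]='Q': occ=0, LF[3]=C('Q')+0=2+0=2
L[4]='R': occ=0, LF[4]=C('R')+0=6+0=6
L[5]='p': occ=1, LF[5]=C('p')+1=9+1=10
L[6]='Q': occ=1, LF[6]=C('Q')+1=2+1=3
L[7]='Q': occ=2, LF[7]=C('Q')+2=2+2=4
L[8]='R': occ=1, LF[8]=C('R')+1=6+1=7
L[9]='R': occ=2, LF[9]=C('R')+2=6+2=8
L[10]='r': occ=1, LF[10]=C('r')+1=11+1=12
L[11]='Q': occ=3, LF[11]=C('Q')+3=2+3=5
L[12]='P': occ=0, LF[12]=C('P')+0=1+0=1

Answer: 11 9 0 2 6 10 3 4 7 8 12 5 1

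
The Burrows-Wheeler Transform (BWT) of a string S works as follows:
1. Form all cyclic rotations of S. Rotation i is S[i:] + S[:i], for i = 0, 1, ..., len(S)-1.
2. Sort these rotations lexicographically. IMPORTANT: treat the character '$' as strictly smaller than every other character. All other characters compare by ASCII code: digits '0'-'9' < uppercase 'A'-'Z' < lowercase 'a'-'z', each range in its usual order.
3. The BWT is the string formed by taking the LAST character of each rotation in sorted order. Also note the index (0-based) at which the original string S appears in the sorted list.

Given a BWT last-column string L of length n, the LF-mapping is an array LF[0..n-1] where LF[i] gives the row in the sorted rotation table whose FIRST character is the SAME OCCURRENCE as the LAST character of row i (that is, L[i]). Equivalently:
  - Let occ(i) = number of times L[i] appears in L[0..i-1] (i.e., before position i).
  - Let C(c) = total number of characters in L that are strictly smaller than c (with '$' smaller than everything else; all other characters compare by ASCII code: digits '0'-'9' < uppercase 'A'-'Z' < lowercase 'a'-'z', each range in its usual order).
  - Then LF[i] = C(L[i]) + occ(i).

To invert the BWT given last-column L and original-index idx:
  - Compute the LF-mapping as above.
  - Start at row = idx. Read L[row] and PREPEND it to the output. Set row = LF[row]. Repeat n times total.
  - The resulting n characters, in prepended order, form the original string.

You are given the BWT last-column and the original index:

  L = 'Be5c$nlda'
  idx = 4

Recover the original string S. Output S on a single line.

LF mapping: 2 6 1 4 0 8 7 5 3
Walk LF starting at row 4, prepending L[row]:
  step 1: row=4, L[4]='$', prepend. Next row=LF[4]=0
  step 2: row=0, L[0]='B', prepend. Next row=LF[0]=2
  step 3: row=2, L[2]='5', prepend. Next row=LF[2]=1
  step 4: row=1, L[1]='e', prepend. Next row=LF[1]=6
  step 5: row=6, L[6]='l', prepend. Next row=LF[6]=7
  step 6: row=7, L[7]='d', prepend. Next row=LF[7]=5
  step 7: row=5, L[5]='n', prepend. Next row=LF[5]=8
  step 8: row=8, L[8]='a', prepend. Next row=LF[8]=3
  step 9: row=3, L[3]='c', prepend. Next row=LF[3]=4
Reversed output: candle5B$

Answer: candle5B$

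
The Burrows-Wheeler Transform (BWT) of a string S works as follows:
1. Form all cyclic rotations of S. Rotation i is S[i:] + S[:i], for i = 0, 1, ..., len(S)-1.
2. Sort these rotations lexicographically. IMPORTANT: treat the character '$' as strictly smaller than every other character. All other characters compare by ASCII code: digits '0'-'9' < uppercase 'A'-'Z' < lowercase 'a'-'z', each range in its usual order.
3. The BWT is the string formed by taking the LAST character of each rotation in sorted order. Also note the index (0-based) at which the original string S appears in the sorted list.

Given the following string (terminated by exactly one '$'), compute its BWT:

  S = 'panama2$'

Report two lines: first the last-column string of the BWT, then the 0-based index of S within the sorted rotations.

Answer: 2amnpaa$
7

Derivation:
All 8 rotations (rotation i = S[i:]+S[:i]):
  rot[0] = panama2$
  rot[1] = anama2$p
  rot[2] = nama2$pa
  rot[3] = ama2$pan
  rot[4] = ma2$pana
  rot[5] = a2$panam
  rot[6] = 2$panama
  rot[7] = $panama2
Sorted (with $ < everything):
  sorted[0] = $panama2  (last char: '2')
  sorted[1] = 2$panama  (last char: 'a')
  sorted[2] = a2$panam  (last char: 'm')
  sorted[3] = ama2$pan  (last char: 'n')
  sorted[4] = anama2$p  (last char: 'p')
  sorted[5] = ma2$pana  (last char: 'a')
  sorted[6] = nama2$pa  (last char: 'a')
  sorted[7] = panama2$  (last char: '$')
Last column: 2amnpaa$
Original string S is at sorted index 7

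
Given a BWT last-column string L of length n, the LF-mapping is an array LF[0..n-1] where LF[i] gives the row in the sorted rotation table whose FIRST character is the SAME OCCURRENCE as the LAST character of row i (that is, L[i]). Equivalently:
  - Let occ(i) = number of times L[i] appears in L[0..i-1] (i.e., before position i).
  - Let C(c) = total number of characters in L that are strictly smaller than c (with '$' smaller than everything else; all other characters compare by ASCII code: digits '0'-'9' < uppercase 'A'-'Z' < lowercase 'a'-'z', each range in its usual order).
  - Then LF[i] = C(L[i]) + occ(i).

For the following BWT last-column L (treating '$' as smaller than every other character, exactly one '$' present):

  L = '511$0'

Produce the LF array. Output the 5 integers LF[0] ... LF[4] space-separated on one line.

Answer: 4 2 3 0 1

Derivation:
Char counts: '$':1, '0':1, '1':2, '5':1
C (first-col start): C('$')=0, C('0')=1, C('1')=2, C('5')=4
L[0]='5': occ=0, LF[0]=C('5')+0=4+0=4
L[1]='1': occ=0, LF[1]=C('1')+0=2+0=2
L[2]='1': occ=1, LF[2]=C('1')+1=2+1=3
L[3]='$': occ=0, LF[3]=C('$')+0=0+0=0
L[4]='0': occ=0, LF[4]=C('0')+0=1+0=1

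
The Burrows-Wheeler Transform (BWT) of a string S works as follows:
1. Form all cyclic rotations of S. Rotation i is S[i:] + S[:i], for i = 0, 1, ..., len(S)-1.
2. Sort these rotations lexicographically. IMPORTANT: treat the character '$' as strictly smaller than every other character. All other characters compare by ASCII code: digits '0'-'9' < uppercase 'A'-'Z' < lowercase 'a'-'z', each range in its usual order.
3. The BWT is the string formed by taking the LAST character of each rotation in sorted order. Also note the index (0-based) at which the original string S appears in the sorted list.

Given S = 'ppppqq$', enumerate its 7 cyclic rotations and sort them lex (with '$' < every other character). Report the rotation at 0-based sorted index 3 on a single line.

Answer: ppqq$pp

Derivation:
All 7 rotations (rotation i = S[i:]+S[:i]):
  rot[0] = ppppqq$
  rot[1] = pppqq$p
  rot[2] = ppqq$pp
  rot[3] = pqq$ppp
  rot[4] = qq$pppp
  rot[5] = q$ppppq
  rot[6] = $ppppqq
Sorted (with $ < everything):
  sorted[0] = $ppppqq
  sorted[1] = ppppqq$
  sorted[2] = pppqq$p
  sorted[3] = ppqq$pp
  sorted[4] = pqq$ppp
  sorted[5] = q$ppppq
  sorted[6] = qq$pppp
sorted[3] = ppqq$pp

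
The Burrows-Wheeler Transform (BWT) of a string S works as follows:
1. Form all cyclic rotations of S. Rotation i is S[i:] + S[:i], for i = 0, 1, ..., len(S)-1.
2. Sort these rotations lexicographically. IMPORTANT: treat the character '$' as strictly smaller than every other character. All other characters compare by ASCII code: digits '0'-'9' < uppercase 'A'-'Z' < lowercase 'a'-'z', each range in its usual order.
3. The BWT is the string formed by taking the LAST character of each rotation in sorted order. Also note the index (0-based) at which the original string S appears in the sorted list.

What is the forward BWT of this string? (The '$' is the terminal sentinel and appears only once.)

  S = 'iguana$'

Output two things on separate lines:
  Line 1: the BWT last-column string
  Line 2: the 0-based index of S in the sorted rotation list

Answer: anui$ag
4

Derivation:
All 7 rotations (rotation i = S[i:]+S[:i]):
  rot[0] = iguana$
  rot[1] = guana$i
  rot[2] = uana$ig
  rot[3] = ana$igu
  rot[4] = na$igua
  rot[5] = a$iguan
  rot[6] = $iguana
Sorted (with $ < everything):
  sorted[0] = $iguana  (last char: 'a')
  sorted[1] = a$iguan  (last char: 'n')
  sorted[2] = ana$igu  (last char: 'u')
  sorted[3] = guana$i  (last char: 'i')
  sorted[4] = iguana$  (last char: '$')
  sorted[5] = na$igua  (last char: 'a')
  sorted[6] = uana$ig  (last char: 'g')
Last column: anui$ag
Original string S is at sorted index 4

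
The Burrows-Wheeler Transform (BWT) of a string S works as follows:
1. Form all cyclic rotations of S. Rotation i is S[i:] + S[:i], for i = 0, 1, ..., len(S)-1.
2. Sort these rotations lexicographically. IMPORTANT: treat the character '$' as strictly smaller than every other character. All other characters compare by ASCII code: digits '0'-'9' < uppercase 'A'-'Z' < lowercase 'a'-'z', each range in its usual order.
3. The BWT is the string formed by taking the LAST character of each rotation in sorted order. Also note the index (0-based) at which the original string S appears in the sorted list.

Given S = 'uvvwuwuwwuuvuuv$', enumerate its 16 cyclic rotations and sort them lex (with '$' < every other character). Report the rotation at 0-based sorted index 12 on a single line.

All 16 rotations (rotation i = S[i:]+S[:i]):
  rot[0] = uvvwuwuwwuuvuuv$
  rot[1] = vvwuwuwwuuvuuv$u
  rot[2] = vwuwuwwuuvuuv$uv
  rot[3] = wuwuwwuuvuuv$uvv
  rot[4] = uwuwwuuvuuv$uvvw
  rot[5] = wuwwuuvuuv$uvvwu
  rot[6] = uwwuuvuuv$uvvwuw
  rot[7] = wwuuvuuv$uvvwuwu
  rot[8] = wuuvuuv$uvvwuwuw
  rot[9] = uuvuuv$uvvwuwuww
  rot[10] = uvuuv$uvvwuwuwwu
  rot[11] = vuuv$uvvwuwuwwuu
  rot[12] = uuv$uvvwuwuwwuuv
  rot[13] = uv$uvvwuwuwwuuvu
  rot[14] = v$uvvwuwuwwuuvuu
  rot[15] = $uvvwuwuwwuuvuuv
Sorted (with $ < everything):
  sorted[0] = $uvvwuwuwwuuvuuv
  sorted[1] = uuv$uvvwuwuwwuuv
  sorted[2] = uuvuuv$uvvwuwuww
  sorted[3] = uv$uvvwuwuwwuuvu
  sorted[4] = uvuuv$uvvwuwuwwu
  sorted[5] = uvvwuwuwwuuvuuv$
  sorted[6] = uwuwwuuvuuv$uvvw
  sorted[7] = uwwuuvuuv$uvvwuw
  sorted[8] = v$uvvwuwuwwuuvuu
  sorted[9] = vuuv$uvvwuwuwwuu
  sorted[10] = vvwuwuwwuuvuuv$u
  sorted[11] = vwuwuwwuuvuuv$uv
  sorted[12] = wuuvuuv$uvvwuwuw
  sorted[13] = wuwuwwuuvuuv$uvv
  sorted[14] = wuwwuuvuuv$uvvwu
  sorted[15] = wwuuvuuv$uvvwuwu
sorted[12] = wuuvuuv$uvvwuwuw

Answer: wuuvuuv$uvvwuwuw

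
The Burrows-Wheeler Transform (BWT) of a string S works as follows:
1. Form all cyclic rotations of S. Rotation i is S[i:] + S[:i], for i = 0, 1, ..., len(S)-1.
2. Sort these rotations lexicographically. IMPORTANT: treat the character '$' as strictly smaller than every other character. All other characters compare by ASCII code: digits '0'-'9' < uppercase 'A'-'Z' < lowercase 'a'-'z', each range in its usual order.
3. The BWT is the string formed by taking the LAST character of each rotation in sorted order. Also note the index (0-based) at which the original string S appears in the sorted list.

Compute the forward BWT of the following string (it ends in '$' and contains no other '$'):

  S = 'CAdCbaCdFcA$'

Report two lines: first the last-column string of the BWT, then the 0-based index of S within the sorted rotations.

All 12 rotations (rotation i = S[i:]+S[:i]):
  rot[0] = CAdCbaCdFcA$
  rot[1] = AdCbaCdFcA$C
  rot[2] = dCbaCdFcA$CA
  rot[3] = CbaCdFcA$CAd
  rot[4] = baCdFcA$CAdC
  rot[5] = aCdFcA$CAdCb
  rot[6] = CdFcA$CAdCba
  rot[7] = dFcA$CAdCbaC
  rot[8] = FcA$CAdCbaCd
  rot[9] = cA$CAdCbaCdF
  rot[10] = A$CAdCbaCdFc
  rot[11] = $CAdCbaCdFcA
Sorted (with $ < everything):
  sorted[0] = $CAdCbaCdFcA  (last char: 'A')
  sorted[1] = A$CAdCbaCdFc  (last char: 'c')
  sorted[2] = AdCbaCdFcA$C  (last char: 'C')
  sorted[3] = CAdCbaCdFcA$  (last char: '$')
  sorted[4] = CbaCdFcA$CAd  (last char: 'd')
  sorted[5] = CdFcA$CAdCba  (last char: 'a')
  sorted[6] = FcA$CAdCbaCd  (last char: 'd')
  sorted[7] = aCdFcA$CAdCb  (last char: 'b')
  sorted[8] = baCdFcA$CAdC  (last char: 'C')
  sorted[9] = cA$CAdCbaCdF  (last char: 'F')
  sorted[10] = dCbaCdFcA$CA  (last char: 'A')
  sorted[11] = dFcA$CAdCbaC  (last char: 'C')
Last column: AcC$dadbCFAC
Original string S is at sorted index 3

Answer: AcC$dadbCFAC
3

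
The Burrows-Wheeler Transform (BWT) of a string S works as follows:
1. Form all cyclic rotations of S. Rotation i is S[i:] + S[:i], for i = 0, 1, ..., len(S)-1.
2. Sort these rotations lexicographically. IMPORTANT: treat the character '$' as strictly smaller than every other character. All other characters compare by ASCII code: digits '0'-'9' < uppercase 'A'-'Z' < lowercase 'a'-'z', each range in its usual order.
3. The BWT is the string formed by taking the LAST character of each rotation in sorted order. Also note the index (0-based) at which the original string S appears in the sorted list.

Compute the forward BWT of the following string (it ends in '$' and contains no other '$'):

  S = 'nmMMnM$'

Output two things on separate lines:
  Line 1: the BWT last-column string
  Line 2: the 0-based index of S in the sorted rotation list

Answer: MnmMnM$
6

Derivation:
All 7 rotations (rotation i = S[i:]+S[:i]):
  rot[0] = nmMMnM$
  rot[1] = mMMnM$n
  rot[2] = MMnM$nm
  rot[3] = MnM$nmM
  rot[4] = nM$nmMM
  rot[5] = M$nmMMn
  rot[6] = $nmMMnM
Sorted (with $ < everything):
  sorted[0] = $nmMMnM  (last char: 'M')
  sorted[1] = M$nmMMn  (last char: 'n')
  sorted[2] = MMnM$nm  (last char: 'm')
  sorted[3] = MnM$nmM  (last char: 'M')
  sorted[4] = mMMnM$n  (last char: 'n')
  sorted[5] = nM$nmMM  (last char: 'M')
  sorted[6] = nmMMnM$  (last char: '$')
Last column: MnmMnM$
Original string S is at sorted index 6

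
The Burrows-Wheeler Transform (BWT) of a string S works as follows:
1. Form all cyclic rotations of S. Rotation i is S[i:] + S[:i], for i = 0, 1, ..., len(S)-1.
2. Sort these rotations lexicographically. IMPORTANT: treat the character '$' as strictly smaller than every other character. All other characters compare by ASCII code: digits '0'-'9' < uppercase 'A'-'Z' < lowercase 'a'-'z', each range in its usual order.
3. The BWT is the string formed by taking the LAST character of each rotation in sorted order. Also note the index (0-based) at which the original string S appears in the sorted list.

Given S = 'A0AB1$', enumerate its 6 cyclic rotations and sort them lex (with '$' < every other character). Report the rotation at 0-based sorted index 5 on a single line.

Answer: B1$A0A

Derivation:
All 6 rotations (rotation i = S[i:]+S[:i]):
  rot[0] = A0AB1$
  rot[1] = 0AB1$A
  rot[2] = AB1$A0
  rot[3] = B1$A0A
  rot[4] = 1$A0AB
  rot[5] = $A0AB1
Sorted (with $ < everything):
  sorted[0] = $A0AB1
  sorted[1] = 0AB1$A
  sorted[2] = 1$A0AB
  sorted[3] = A0AB1$
  sorted[4] = AB1$A0
  sorted[5] = B1$A0A
sorted[5] = B1$A0A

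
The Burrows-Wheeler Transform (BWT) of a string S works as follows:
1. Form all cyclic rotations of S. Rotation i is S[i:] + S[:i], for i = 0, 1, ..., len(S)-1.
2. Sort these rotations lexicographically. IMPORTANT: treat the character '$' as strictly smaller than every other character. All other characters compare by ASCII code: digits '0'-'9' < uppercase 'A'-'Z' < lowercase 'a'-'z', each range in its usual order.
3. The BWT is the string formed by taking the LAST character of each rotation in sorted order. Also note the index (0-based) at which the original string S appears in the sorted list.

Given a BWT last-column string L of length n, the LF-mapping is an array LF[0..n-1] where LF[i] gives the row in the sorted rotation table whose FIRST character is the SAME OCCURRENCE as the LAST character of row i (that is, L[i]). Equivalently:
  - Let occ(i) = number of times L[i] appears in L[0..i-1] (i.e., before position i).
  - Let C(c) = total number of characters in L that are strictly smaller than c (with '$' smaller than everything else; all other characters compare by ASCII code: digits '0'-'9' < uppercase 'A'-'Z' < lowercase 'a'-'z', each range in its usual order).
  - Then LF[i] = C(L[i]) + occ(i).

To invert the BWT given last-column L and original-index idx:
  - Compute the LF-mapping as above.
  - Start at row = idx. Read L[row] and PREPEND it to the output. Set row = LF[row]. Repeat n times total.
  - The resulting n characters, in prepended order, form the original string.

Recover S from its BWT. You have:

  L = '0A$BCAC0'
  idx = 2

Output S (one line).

Answer: 0CCABA0$

Derivation:
LF mapping: 1 3 0 5 6 4 7 2
Walk LF starting at row 2, prepending L[row]:
  step 1: row=2, L[2]='$', prepend. Next row=LF[2]=0
  step 2: row=0, L[0]='0', prepend. Next row=LF[0]=1
  step 3: row=1, L[1]='A', prepend. Next row=LF[1]=3
  step 4: row=3, L[3]='B', prepend. Next row=LF[3]=5
  step 5: row=5, L[5]='A', prepend. Next row=LF[5]=4
  step 6: row=4, L[4]='C', prepend. Next row=LF[4]=6
  step 7: row=6, L[6]='C', prepend. Next row=LF[6]=7
  step 8: row=7, L[7]='0', prepend. Next row=LF[7]=2
Reversed output: 0CCABA0$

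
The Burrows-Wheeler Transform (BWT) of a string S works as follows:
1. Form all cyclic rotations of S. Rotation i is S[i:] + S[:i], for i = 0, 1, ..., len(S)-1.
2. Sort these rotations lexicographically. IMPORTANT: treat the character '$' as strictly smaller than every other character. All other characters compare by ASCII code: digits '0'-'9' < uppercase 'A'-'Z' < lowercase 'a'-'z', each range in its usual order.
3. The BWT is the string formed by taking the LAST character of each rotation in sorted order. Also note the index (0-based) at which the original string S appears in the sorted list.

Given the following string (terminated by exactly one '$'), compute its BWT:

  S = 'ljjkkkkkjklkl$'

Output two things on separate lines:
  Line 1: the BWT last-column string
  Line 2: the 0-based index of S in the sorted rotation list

All 14 rotations (rotation i = S[i:]+S[:i]):
  rot[0] = ljjkkkkkjklkl$
  rot[1] = jjkkkkkjklkl$l
  rot[2] = jkkkkkjklkl$lj
  rot[3] = kkkkkjklkl$ljj
  rot[4] = kkkkjklkl$ljjk
  rot[5] = kkkjklkl$ljjkk
  rot[6] = kkjklkl$ljjkkk
  rot[7] = kjklkl$ljjkkkk
  rot[8] = jklkl$ljjkkkkk
  rot[9] = klkl$ljjkkkkkj
  rot[10] = lkl$ljjkkkkkjk
  rot[11] = kl$ljjkkkkkjkl
  rot[12] = l$ljjkkkkkjklk
  rot[13] = $ljjkkkkkjklkl
Sorted (with $ < everything):
  sorted[0] = $ljjkkkkkjklkl  (last char: 'l')
  sorted[1] = jjkkkkkjklkl$l  (last char: 'l')
  sorted[2] = jkkkkkjklkl$lj  (last char: 'j')
  sorted[3] = jklkl$ljjkkkkk  (last char: 'k')
  sorted[4] = kjklkl$ljjkkkk  (last char: 'k')
  sorted[5] = kkjklkl$ljjkkk  (last char: 'k')
  sorted[6] = kkkjklkl$ljjkk  (last char: 'k')
  sorted[7] = kkkkjklkl$ljjk  (last char: 'k')
  sorted[8] = kkkkkjklkl$ljj  (last char: 'j')
  sorted[9] = kl$ljjkkkkkjkl  (last char: 'l')
  sorted[10] = klkl$ljjkkkkkj  (last char: 'j')
  sorted[11] = l$ljjkkkkkjklk  (last char: 'k')
  sorted[12] = ljjkkkkkjklkl$  (last char: '$')
  sorted[13] = lkl$ljjkkkkkjk  (last char: 'k')
Last column: lljkkkkkjljk$k
Original string S is at sorted index 12

Answer: lljkkkkkjljk$k
12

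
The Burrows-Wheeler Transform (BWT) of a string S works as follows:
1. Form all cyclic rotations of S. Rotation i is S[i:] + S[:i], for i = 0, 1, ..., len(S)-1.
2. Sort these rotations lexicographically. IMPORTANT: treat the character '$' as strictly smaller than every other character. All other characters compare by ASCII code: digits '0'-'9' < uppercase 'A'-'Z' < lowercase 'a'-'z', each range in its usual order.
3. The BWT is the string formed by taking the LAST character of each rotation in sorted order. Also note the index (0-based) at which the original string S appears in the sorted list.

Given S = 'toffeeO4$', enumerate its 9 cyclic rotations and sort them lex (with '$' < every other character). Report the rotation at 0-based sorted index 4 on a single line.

All 9 rotations (rotation i = S[i:]+S[:i]):
  rot[0] = toffeeO4$
  rot[1] = offeeO4$t
  rot[2] = ffeeO4$to
  rot[3] = feeO4$tof
  rot[4] = eeO4$toff
  rot[5] = eO4$toffe
  rot[6] = O4$toffee
  rot[7] = 4$toffeeO
  rot[8] = $toffeeO4
Sorted (with $ < everything):
  sorted[0] = $toffeeO4
  sorted[1] = 4$toffeeO
  sorted[2] = O4$toffee
  sorted[3] = eO4$toffe
  sorted[4] = eeO4$toff
  sorted[5] = feeO4$tof
  sorted[6] = ffeeO4$to
  sorted[7] = offeeO4$t
  sorted[8] = toffeeO4$
sorted[4] = eeO4$toff

Answer: eeO4$toff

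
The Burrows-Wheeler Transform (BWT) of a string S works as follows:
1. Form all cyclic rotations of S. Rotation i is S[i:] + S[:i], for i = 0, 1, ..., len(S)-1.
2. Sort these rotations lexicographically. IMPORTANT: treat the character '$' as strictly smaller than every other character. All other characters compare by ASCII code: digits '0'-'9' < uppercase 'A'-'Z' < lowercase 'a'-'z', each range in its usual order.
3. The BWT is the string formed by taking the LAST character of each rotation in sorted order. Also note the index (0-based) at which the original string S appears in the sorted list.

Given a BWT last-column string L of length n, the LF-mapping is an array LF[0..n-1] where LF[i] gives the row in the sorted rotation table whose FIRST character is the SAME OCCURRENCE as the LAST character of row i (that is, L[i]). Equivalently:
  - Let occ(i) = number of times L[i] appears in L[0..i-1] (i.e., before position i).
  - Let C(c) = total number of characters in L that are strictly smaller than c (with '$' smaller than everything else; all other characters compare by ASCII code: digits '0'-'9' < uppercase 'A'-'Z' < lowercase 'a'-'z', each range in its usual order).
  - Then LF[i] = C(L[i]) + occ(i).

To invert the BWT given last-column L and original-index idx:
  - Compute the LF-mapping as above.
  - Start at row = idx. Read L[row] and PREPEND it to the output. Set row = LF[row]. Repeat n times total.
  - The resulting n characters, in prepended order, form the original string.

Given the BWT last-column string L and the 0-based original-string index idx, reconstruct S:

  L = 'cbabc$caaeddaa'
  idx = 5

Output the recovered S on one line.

LF mapping: 8 6 1 7 9 0 10 2 3 13 11 12 4 5
Walk LF starting at row 5, prepending L[row]:
  step 1: row=5, L[5]='$', prepend. Next row=LF[5]=0
  step 2: row=0, L[0]='c', prepend. Next row=LF[0]=8
  step 3: row=8, L[8]='a', prepend. Next row=LF[8]=3
  step 4: row=3, L[3]='b', prepend. Next row=LF[3]=7
  step 5: row=7, L[7]='a', prepend. Next row=LF[7]=2
  step 6: row=2, L[2]='a', prepend. Next row=LF[2]=1
  step 7: row=1, L[1]='b', prepend. Next row=LF[1]=6
  step 8: row=6, L[6]='c', prepend. Next row=LF[6]=10
  step 9: row=10, L[10]='d', prepend. Next row=LF[10]=11
  step 10: row=11, L[11]='d', prepend. Next row=LF[11]=12
  step 11: row=12, L[12]='a', prepend. Next row=LF[12]=4
  step 12: row=4, L[4]='c', prepend. Next row=LF[4]=9
  step 13: row=9, L[9]='e', prepend. Next row=LF[9]=13
  step 14: row=13, L[13]='a', prepend. Next row=LF[13]=5
Reversed output: aecaddcbaabac$

Answer: aecaddcbaabac$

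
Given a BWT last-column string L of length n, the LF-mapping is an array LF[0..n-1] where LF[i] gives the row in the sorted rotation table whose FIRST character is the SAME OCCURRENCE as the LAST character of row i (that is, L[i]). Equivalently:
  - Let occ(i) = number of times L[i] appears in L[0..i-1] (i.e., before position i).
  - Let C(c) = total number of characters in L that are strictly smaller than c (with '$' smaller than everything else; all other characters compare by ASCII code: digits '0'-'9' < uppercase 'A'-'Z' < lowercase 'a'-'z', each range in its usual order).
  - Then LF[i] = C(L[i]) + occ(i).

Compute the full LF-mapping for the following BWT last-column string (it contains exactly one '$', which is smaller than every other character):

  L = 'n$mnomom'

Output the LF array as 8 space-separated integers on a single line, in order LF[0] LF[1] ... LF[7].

Answer: 4 0 1 5 6 2 7 3

Derivation:
Char counts: '$':1, 'm':3, 'n':2, 'o':2
C (first-col start): C('$')=0, C('m')=1, C('n')=4, C('o')=6
L[0]='n': occ=0, LF[0]=C('n')+0=4+0=4
L[1]='$': occ=0, LF[1]=C('$')+0=0+0=0
L[2]='m': occ=0, LF[2]=C('m')+0=1+0=1
L[3]='n': occ=1, LF[3]=C('n')+1=4+1=5
L[4]='o': occ=0, LF[4]=C('o')+0=6+0=6
L[5]='m': occ=1, LF[5]=C('m')+1=1+1=2
L[6]='o': occ=1, LF[6]=C('o')+1=6+1=7
L[7]='m': occ=2, LF[7]=C('m')+2=1+2=3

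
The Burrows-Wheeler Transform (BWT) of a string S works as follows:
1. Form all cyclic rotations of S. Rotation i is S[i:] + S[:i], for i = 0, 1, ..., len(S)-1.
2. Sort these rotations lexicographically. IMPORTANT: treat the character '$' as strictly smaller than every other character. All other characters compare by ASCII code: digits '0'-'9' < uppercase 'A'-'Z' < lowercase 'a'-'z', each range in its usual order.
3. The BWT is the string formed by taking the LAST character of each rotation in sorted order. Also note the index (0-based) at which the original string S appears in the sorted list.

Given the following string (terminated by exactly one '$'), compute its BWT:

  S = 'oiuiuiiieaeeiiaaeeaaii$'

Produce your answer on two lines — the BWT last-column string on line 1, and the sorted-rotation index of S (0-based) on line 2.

Answer: iieaeaeiaaeiiiaeiuuo$ii
20

Derivation:
All 23 rotations (rotation i = S[i:]+S[:i]):
  rot[0] = oiuiuiiieaeeiiaaeeaaii$
  rot[1] = iuiuiiieaeeiiaaeeaaii$o
  rot[2] = uiuiiieaeeiiaaeeaaii$oi
  rot[3] = iuiiieaeeiiaaeeaaii$oiu
  rot[4] = uiiieaeeiiaaeeaaii$oiui
  rot[5] = iiieaeeiiaaeeaaii$oiuiu
  rot[6] = iieaeeiiaaeeaaii$oiuiui
  rot[7] = ieaeeiiaaeeaaii$oiuiuii
  rot[8] = eaeeiiaaeeaaii$oiuiuiii
  rot[9] = aeeiiaaeeaaii$oiuiuiiie
  rot[10] = eeiiaaeeaaii$oiuiuiiiea
  rot[11] = eiiaaeeaaii$oiuiuiiieae
  rot[12] = iiaaeeaaii$oiuiuiiieaee
  rot[13] = iaaeeaaii$oiuiuiiieaeei
  rot[14] = aaeeaaii$oiuiuiiieaeeii
  rot[15] = aeeaaii$oiuiuiiieaeeiia
  rot[16] = eeaaii$oiuiuiiieaeeiiaa
  rot[17] = eaaii$oiuiuiiieaeeiiaae
  rot[18] = aaii$oiuiuiiieaeeiiaaee
  rot[19] = aii$oiuiuiiieaeeiiaaeea
  rot[20] = ii$oiuiuiiieaeeiiaaeeaa
  rot[21] = i$oiuiuiiieaeeiiaaeeaai
  rot[22] = $oiuiuiiieaeeiiaaeeaaii
Sorted (with $ < everything):
  sorted[0] = $oiuiuiiieaeeiiaaeeaaii  (last char: 'i')
  sorted[1] = aaeeaaii$oiuiuiiieaeeii  (last char: 'i')
  sorted[2] = aaii$oiuiuiiieaeeiiaaee  (last char: 'e')
  sorted[3] = aeeaaii$oiuiuiiieaeeiia  (last char: 'a')
  sorted[4] = aeeiiaaeeaaii$oiuiuiiie  (last char: 'e')
  sorted[5] = aii$oiuiuiiieaeeiiaaeea  (last char: 'a')
  sorted[6] = eaaii$oiuiuiiieaeeiiaae  (last char: 'e')
  sorted[7] = eaeeiiaaeeaaii$oiuiuiii  (last char: 'i')
  sorted[8] = eeaaii$oiuiuiiieaeeiiaa  (last char: 'a')
  sorted[9] = eeiiaaeeaaii$oiuiuiiiea  (last char: 'a')
  sorted[10] = eiiaaeeaaii$oiuiuiiieae  (last char: 'e')
  sorted[11] = i$oiuiuiiieaeeiiaaeeaai  (last char: 'i')
  sorted[12] = iaaeeaaii$oiuiuiiieaeei  (last char: 'i')
  sorted[13] = ieaeeiiaaeeaaii$oiuiuii  (last char: 'i')
  sorted[14] = ii$oiuiuiiieaeeiiaaeeaa  (last char: 'a')
  sorted[15] = iiaaeeaaii$oiuiuiiieaee  (last char: 'e')
  sorted[16] = iieaeeiiaaeeaaii$oiuiui  (last char: 'i')
  sorted[17] = iiieaeeiiaaeeaaii$oiuiu  (last char: 'u')
  sorted[18] = iuiiieaeeiiaaeeaaii$oiu  (last char: 'u')
  sorted[19] = iuiuiiieaeeiiaaeeaaii$o  (last char: 'o')
  sorted[20] = oiuiuiiieaeeiiaaeeaaii$  (last char: '$')
  sorted[21] = uiiieaeeiiaaeeaaii$oiui  (last char: 'i')
  sorted[22] = uiuiiieaeeiiaaeeaaii$oi  (last char: 'i')
Last column: iieaeaeiaaeiiiaeiuuo$ii
Original string S is at sorted index 20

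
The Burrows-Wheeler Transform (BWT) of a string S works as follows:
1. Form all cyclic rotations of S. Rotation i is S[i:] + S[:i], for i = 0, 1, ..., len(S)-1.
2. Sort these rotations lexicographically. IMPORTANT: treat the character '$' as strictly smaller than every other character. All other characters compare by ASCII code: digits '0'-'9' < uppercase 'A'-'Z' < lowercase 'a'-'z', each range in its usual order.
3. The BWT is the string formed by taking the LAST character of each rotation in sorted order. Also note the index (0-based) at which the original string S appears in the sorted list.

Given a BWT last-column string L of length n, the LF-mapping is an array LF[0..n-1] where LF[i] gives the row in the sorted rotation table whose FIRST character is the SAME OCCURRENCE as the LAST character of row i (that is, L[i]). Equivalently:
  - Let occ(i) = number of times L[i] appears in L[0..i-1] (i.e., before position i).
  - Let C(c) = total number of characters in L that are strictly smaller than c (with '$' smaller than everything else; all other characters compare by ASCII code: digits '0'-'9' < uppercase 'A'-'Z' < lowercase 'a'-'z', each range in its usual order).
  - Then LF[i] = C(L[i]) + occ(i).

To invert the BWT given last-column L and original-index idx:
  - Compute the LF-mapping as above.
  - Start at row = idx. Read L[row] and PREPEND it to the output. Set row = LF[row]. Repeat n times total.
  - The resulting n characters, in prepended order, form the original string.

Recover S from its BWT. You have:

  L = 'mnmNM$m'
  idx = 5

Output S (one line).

LF mapping: 3 6 4 2 1 0 5
Walk LF starting at row 5, prepending L[row]:
  step 1: row=5, L[5]='$', prepend. Next row=LF[5]=0
  step 2: row=0, L[0]='m', prepend. Next row=LF[0]=3
  step 3: row=3, L[3]='N', prepend. Next row=LF[3]=2
  step 4: row=2, L[2]='m', prepend. Next row=LF[2]=4
  step 5: row=4, L[4]='M', prepend. Next row=LF[4]=1
  step 6: row=1, L[1]='n', prepend. Next row=LF[1]=6
  step 7: row=6, L[6]='m', prepend. Next row=LF[6]=5
Reversed output: mnMmNm$

Answer: mnMmNm$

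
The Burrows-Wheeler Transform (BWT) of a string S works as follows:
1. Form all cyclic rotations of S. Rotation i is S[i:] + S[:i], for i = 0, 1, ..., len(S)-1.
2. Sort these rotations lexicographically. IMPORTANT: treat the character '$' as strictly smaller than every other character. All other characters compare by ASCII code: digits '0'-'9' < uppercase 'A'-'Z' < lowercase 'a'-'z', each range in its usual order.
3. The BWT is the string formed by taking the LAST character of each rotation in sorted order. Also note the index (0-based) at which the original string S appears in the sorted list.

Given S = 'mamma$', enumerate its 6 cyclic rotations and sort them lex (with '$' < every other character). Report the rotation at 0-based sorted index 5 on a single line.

All 6 rotations (rotation i = S[i:]+S[:i]):
  rot[0] = mamma$
  rot[1] = amma$m
  rot[2] = mma$ma
  rot[3] = ma$mam
  rot[4] = a$mamm
  rot[5] = $mamma
Sorted (with $ < everything):
  sorted[0] = $mamma
  sorted[1] = a$mamm
  sorted[2] = amma$m
  sorted[3] = ma$mam
  sorted[4] = mamma$
  sorted[5] = mma$ma
sorted[5] = mma$ma

Answer: mma$ma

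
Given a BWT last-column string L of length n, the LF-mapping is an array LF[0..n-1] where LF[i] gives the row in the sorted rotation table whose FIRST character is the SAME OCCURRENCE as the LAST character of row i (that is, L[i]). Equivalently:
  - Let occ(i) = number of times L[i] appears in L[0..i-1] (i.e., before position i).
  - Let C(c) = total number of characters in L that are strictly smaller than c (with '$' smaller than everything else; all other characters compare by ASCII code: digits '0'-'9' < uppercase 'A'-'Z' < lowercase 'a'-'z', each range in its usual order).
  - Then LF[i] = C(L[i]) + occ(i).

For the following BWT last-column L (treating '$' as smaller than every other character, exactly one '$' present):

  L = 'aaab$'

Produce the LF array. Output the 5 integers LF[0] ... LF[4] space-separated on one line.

Answer: 1 2 3 4 0

Derivation:
Char counts: '$':1, 'a':3, 'b':1
C (first-col start): C('$')=0, C('a')=1, C('b')=4
L[0]='a': occ=0, LF[0]=C('a')+0=1+0=1
L[1]='a': occ=1, LF[1]=C('a')+1=1+1=2
L[2]='a': occ=2, LF[2]=C('a')+2=1+2=3
L[3]='b': occ=0, LF[3]=C('b')+0=4+0=4
L[4]='$': occ=0, LF[4]=C('$')+0=0+0=0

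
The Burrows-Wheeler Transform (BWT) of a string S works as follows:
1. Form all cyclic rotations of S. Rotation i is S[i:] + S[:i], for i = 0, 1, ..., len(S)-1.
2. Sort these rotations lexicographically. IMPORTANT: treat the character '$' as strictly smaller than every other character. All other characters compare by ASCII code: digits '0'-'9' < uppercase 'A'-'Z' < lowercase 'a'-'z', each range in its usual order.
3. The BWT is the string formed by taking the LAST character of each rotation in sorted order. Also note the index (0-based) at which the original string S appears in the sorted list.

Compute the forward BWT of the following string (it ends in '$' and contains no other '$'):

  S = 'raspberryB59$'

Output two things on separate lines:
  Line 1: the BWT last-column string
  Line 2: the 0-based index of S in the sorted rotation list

Answer: 9B5yrpbs$erar
8

Derivation:
All 13 rotations (rotation i = S[i:]+S[:i]):
  rot[0] = raspberryB59$
  rot[1] = aspberryB59$r
  rot[2] = spberryB59$ra
  rot[3] = pberryB59$ras
  rot[4] = berryB59$rasp
  rot[5] = erryB59$raspb
  rot[6] = rryB59$raspbe
  rot[7] = ryB59$raspber
  rot[8] = yB59$raspberr
  rot[9] = B59$raspberry
  rot[10] = 59$raspberryB
  rot[11] = 9$raspberryB5
  rot[12] = $raspberryB59
Sorted (with $ < everything):
  sorted[0] = $raspberryB59  (last char: '9')
  sorted[1] = 59$raspberryB  (last char: 'B')
  sorted[2] = 9$raspberryB5  (last char: '5')
  sorted[3] = B59$raspberry  (last char: 'y')
  sorted[4] = aspberryB59$r  (last char: 'r')
  sorted[5] = berryB59$rasp  (last char: 'p')
  sorted[6] = erryB59$raspb  (last char: 'b')
  sorted[7] = pberryB59$ras  (last char: 's')
  sorted[8] = raspberryB59$  (last char: '$')
  sorted[9] = rryB59$raspbe  (last char: 'e')
  sorted[10] = ryB59$raspber  (last char: 'r')
  sorted[11] = spberryB59$ra  (last char: 'a')
  sorted[12] = yB59$raspberr  (last char: 'r')
Last column: 9B5yrpbs$erar
Original string S is at sorted index 8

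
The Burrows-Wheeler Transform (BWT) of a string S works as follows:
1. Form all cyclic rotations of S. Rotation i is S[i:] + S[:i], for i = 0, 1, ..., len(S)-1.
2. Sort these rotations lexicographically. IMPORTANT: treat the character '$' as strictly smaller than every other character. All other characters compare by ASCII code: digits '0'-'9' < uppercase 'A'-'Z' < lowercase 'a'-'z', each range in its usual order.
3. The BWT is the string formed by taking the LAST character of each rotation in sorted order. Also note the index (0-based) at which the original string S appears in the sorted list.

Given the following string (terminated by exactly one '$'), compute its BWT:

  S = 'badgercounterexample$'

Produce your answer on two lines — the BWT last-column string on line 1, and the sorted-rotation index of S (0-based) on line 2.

All 21 rotations (rotation i = S[i:]+S[:i]):
  rot[0] = badgercounterexample$
  rot[1] = adgercounterexample$b
  rot[2] = dgercounterexample$ba
  rot[3] = gercounterexample$bad
  rot[4] = ercounterexample$badg
  rot[5] = rcounterexample$badge
  rot[6] = counterexample$badger
  rot[7] = ounterexample$badgerc
  rot[8] = unterexample$badgerco
  rot[9] = nterexample$badgercou
  rot[10] = terexample$badgercoun
  rot[11] = erexample$badgercount
  rot[12] = rexample$badgercounte
  rot[13] = example$badgercounter
  rot[14] = xample$badgercountere
  rot[15] = ample$badgercounterex
  rot[16] = mple$badgercounterexa
  rot[17] = ple$badgercounterexam
  rot[18] = le$badgercounterexamp
  rot[19] = e$badgercounterexampl
  rot[20] = $badgercounterexample
Sorted (with $ < everything):
  sorted[0] = $badgercounterexample  (last char: 'e')
  sorted[1] = adgercounterexample$b  (last char: 'b')
  sorted[2] = ample$badgercounterex  (last char: 'x')
  sorted[3] = badgercounterexample$  (last char: '$')
  sorted[4] = counterexample$badger  (last char: 'r')
  sorted[5] = dgercounterexample$ba  (last char: 'a')
  sorted[6] = e$badgercounterexampl  (last char: 'l')
  sorted[7] = ercounterexample$badg  (last char: 'g')
  sorted[8] = erexample$badgercount  (last char: 't')
  sorted[9] = example$badgercounter  (last char: 'r')
  sorted[10] = gercounterexample$bad  (last char: 'd')
  sorted[11] = le$badgercounterexamp  (last char: 'p')
  sorted[12] = mple$badgercounterexa  (last char: 'a')
  sorted[13] = nterexample$badgercou  (last char: 'u')
  sorted[14] = ounterexample$badgerc  (last char: 'c')
  sorted[15] = ple$badgercounterexam  (last char: 'm')
  sorted[16] = rcounterexample$badge  (last char: 'e')
  sorted[17] = rexample$badgercounte  (last char: 'e')
  sorted[18] = terexample$badgercoun  (last char: 'n')
  sorted[19] = unterexample$badgerco  (last char: 'o')
  sorted[20] = xample$badgercountere  (last char: 'e')
Last column: ebx$ralgtrdpaucmeenoe
Original string S is at sorted index 3

Answer: ebx$ralgtrdpaucmeenoe
3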